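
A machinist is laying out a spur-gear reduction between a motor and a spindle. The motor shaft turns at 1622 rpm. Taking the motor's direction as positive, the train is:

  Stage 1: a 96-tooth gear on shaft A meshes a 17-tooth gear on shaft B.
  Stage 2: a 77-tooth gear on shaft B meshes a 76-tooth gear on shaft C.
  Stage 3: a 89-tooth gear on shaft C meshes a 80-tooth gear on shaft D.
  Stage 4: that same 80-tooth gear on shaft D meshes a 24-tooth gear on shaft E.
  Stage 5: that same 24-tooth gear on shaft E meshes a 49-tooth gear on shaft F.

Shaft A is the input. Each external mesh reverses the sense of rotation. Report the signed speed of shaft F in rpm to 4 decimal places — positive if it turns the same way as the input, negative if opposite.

-16855.6002 rpm (opposite to input, |ω| = 16855.6002 rpm)

Stage 1 [96T→17T]: ω = 1622.0000×96/17 = 9159.5294 rpm, dir flips to −; running = −9159.5294
Stage 2 [77T→76T]: ω = 9159.5294×77/76 = 9280.0495 rpm, dir flips to +; running = +9280.0495
Stage 3 [89T→80T]: ω = 9280.0495×89/80 = 10324.0551 rpm, dir flips to −; running = −10324.0551
Stage 4 [80T→24T]: ω = 10324.0551×80/24 = 34413.5170 rpm, dir flips to +; running = +34413.5170
Stage 5 [24T→49T]: ω = 34413.5170×24/49 = 16855.6002 rpm, dir flips to −; running = −16855.6002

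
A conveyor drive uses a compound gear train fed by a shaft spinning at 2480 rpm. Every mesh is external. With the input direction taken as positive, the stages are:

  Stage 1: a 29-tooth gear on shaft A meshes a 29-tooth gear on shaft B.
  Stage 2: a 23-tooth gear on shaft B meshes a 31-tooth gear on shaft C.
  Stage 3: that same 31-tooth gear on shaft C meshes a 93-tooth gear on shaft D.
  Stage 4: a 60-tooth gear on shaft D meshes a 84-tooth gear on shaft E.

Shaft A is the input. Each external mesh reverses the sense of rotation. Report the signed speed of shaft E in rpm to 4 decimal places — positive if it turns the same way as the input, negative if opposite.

+438.0952 rpm (same as input, |ω| = 438.0952 rpm)

Stage 1 [29T→29T]: ω = 2480.0000×29/29 = 2480.0000 rpm, dir flips to −; running = −2480.0000
Stage 2 [23T→31T]: ω = 2480.0000×23/31 = 1840.0000 rpm, dir flips to +; running = +1840.0000
Stage 3 [31T→93T]: ω = 1840.0000×31/93 = 613.3333 rpm, dir flips to −; running = −613.3333
Stage 4 [60T→84T]: ω = 613.3333×60/84 = 438.0952 rpm, dir flips to +; running = +438.0952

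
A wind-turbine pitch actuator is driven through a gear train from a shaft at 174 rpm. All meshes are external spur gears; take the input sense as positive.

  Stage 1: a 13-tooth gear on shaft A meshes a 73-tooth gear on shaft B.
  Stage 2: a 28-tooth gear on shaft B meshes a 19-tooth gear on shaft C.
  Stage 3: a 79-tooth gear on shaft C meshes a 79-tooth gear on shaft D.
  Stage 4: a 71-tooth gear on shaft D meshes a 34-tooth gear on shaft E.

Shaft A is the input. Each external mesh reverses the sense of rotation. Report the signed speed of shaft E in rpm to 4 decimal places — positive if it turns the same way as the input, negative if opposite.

+95.3572 rpm (same as input, |ω| = 95.3572 rpm)

Stage 1 [13T→73T]: ω = 174.0000×13/73 = 30.9863 rpm, dir flips to −; running = −30.9863
Stage 2 [28T→19T]: ω = 30.9863×28/19 = 45.6640 rpm, dir flips to +; running = +45.6640
Stage 3 [79T→79T]: ω = 45.6640×79/79 = 45.6640 rpm, dir flips to −; running = −45.6640
Stage 4 [71T→34T]: ω = 45.6640×71/34 = 95.3572 rpm, dir flips to +; running = +95.3572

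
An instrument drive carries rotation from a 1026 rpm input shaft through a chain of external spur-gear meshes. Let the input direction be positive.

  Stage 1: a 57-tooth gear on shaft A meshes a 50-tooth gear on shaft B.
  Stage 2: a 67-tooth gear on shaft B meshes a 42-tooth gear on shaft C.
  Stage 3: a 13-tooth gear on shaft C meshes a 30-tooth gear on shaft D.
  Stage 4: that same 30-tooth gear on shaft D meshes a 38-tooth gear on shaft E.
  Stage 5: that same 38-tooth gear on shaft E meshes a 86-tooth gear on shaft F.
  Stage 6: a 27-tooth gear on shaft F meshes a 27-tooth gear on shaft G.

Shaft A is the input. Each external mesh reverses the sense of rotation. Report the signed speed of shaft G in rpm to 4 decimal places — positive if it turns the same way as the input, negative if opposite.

+282.0477 rpm (same as input, |ω| = 282.0477 rpm)

Stage 1 [57T→50T]: ω = 1026.0000×57/50 = 1169.6400 rpm, dir flips to −; running = −1169.6400
Stage 2 [67T→42T]: ω = 1169.6400×67/42 = 1865.8543 rpm, dir flips to +; running = +1865.8543
Stage 3 [13T→30T]: ω = 1865.8543×13/30 = 808.5369 rpm, dir flips to −; running = −808.5369
Stage 4 [30T→38T]: ω = 808.5369×30/38 = 638.3186 rpm, dir flips to +; running = +638.3186
Stage 5 [38T→86T]: ω = 638.3186×38/86 = 282.0477 rpm, dir flips to −; running = −282.0477
Stage 6 [27T→27T]: ω = 282.0477×27/27 = 282.0477 rpm, dir flips to +; running = +282.0477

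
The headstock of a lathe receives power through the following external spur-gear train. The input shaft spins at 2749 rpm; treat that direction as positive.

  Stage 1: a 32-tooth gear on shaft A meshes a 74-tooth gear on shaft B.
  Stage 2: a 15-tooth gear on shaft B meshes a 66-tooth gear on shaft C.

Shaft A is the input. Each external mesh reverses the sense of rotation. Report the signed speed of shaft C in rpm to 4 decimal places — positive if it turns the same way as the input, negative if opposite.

Stage 1 [32T→74T]: ω = 2749.0000×32/74 = 1188.7568 rpm, dir flips to −; running = −1188.7568
Stage 2 [15T→66T]: ω = 1188.7568×15/66 = 270.1720 rpm, dir flips to +; running = +270.1720

+270.1720 rpm (same as input, |ω| = 270.1720 rpm)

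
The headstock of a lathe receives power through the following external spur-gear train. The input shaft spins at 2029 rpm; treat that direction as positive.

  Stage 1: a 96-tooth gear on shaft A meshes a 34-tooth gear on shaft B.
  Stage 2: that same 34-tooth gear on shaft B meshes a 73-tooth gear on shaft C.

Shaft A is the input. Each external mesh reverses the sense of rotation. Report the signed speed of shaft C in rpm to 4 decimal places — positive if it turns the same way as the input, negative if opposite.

Stage 1 [96T→34T]: ω = 2029.0000×96/34 = 5728.9412 rpm, dir flips to −; running = −5728.9412
Stage 2 [34T→73T]: ω = 5728.9412×34/73 = 2668.2740 rpm, dir flips to +; running = +2668.2740

+2668.2740 rpm (same as input, |ω| = 2668.2740 rpm)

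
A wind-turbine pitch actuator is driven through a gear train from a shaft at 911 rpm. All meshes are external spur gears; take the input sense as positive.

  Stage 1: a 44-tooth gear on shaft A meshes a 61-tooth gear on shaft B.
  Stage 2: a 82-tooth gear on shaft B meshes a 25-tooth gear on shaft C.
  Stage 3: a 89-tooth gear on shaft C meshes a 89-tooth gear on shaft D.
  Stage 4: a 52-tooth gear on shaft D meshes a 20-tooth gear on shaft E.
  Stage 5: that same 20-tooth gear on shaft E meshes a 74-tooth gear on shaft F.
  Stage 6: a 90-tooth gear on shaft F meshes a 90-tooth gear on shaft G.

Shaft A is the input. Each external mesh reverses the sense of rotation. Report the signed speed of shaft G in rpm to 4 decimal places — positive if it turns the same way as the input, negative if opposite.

Stage 1 [44T→61T]: ω = 911.0000×44/61 = 657.1148 rpm, dir flips to −; running = −657.1148
Stage 2 [82T→25T]: ω = 657.1148×82/25 = 2155.3364 rpm, dir flips to +; running = +2155.3364
Stage 3 [89T→89T]: ω = 2155.3364×89/89 = 2155.3364 rpm, dir flips to −; running = −2155.3364
Stage 4 [52T→20T]: ω = 2155.3364×52/20 = 5603.8746 rpm, dir flips to +; running = +5603.8746
Stage 5 [20T→74T]: ω = 5603.8746×20/74 = 1514.5607 rpm, dir flips to −; running = −1514.5607
Stage 6 [90T→90T]: ω = 1514.5607×90/90 = 1514.5607 rpm, dir flips to +; running = +1514.5607

+1514.5607 rpm (same as input, |ω| = 1514.5607 rpm)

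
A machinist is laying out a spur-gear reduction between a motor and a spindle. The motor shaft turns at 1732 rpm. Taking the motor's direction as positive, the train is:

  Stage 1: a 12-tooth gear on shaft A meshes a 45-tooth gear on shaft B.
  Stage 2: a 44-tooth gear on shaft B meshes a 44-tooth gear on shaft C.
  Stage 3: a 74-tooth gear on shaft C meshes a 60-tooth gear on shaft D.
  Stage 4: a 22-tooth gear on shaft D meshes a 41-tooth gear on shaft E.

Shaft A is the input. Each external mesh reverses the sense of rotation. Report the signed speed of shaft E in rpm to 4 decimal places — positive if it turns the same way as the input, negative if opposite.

+305.6581 rpm (same as input, |ω| = 305.6581 rpm)

Stage 1 [12T→45T]: ω = 1732.0000×12/45 = 461.8667 rpm, dir flips to −; running = −461.8667
Stage 2 [44T→44T]: ω = 461.8667×44/44 = 461.8667 rpm, dir flips to +; running = +461.8667
Stage 3 [74T→60T]: ω = 461.8667×74/60 = 569.6356 rpm, dir flips to −; running = −569.6356
Stage 4 [22T→41T]: ω = 569.6356×22/41 = 305.6581 rpm, dir flips to +; running = +305.6581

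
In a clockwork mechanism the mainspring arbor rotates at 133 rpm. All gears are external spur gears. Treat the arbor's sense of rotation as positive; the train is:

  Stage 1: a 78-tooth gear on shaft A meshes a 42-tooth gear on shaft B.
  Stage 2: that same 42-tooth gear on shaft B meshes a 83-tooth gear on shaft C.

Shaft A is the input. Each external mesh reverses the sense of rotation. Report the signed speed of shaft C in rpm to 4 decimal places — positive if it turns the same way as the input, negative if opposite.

Stage 1 [78T→42T]: ω = 133.0000×78/42 = 247.0000 rpm, dir flips to −; running = −247.0000
Stage 2 [42T→83T]: ω = 247.0000×42/83 = 124.9880 rpm, dir flips to +; running = +124.9880

+124.9880 rpm (same as input, |ω| = 124.9880 rpm)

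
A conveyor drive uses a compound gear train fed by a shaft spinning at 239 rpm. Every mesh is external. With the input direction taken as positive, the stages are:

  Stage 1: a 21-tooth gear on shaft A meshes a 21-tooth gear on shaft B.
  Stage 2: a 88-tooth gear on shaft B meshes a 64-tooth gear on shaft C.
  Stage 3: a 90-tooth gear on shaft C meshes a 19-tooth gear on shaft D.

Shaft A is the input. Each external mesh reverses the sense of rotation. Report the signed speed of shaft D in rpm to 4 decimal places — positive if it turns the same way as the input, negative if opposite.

Stage 1 [21T→21T]: ω = 239.0000×21/21 = 239.0000 rpm, dir flips to −; running = −239.0000
Stage 2 [88T→64T]: ω = 239.0000×88/64 = 328.6250 rpm, dir flips to +; running = +328.6250
Stage 3 [90T→19T]: ω = 328.6250×90/19 = 1556.6447 rpm, dir flips to −; running = −1556.6447

-1556.6447 rpm (opposite to input, |ω| = 1556.6447 rpm)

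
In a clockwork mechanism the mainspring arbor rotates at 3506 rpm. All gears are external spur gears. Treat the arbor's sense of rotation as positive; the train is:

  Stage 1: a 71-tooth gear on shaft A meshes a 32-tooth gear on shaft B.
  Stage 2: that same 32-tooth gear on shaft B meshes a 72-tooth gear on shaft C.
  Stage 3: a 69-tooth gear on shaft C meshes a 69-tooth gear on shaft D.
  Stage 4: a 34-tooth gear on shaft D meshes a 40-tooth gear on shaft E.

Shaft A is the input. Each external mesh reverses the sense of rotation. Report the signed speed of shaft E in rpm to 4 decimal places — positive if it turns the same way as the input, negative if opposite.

+2938.7097 rpm (same as input, |ω| = 2938.7097 rpm)

Stage 1 [71T→32T]: ω = 3506.0000×71/32 = 7778.9375 rpm, dir flips to −; running = −7778.9375
Stage 2 [32T→72T]: ω = 7778.9375×32/72 = 3457.3056 rpm, dir flips to +; running = +3457.3056
Stage 3 [69T→69T]: ω = 3457.3056×69/69 = 3457.3056 rpm, dir flips to −; running = −3457.3056
Stage 4 [34T→40T]: ω = 3457.3056×34/40 = 2938.7097 rpm, dir flips to +; running = +2938.7097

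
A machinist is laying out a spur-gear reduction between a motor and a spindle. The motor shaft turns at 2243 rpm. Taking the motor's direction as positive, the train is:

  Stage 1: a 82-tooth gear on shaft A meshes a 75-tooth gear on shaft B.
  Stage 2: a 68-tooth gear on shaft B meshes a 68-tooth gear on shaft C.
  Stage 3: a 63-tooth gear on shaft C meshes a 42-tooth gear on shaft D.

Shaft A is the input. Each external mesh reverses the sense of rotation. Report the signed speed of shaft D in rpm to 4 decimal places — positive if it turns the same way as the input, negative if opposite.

Stage 1 [82T→75T]: ω = 2243.0000×82/75 = 2452.3467 rpm, dir flips to −; running = −2452.3467
Stage 2 [68T→68T]: ω = 2452.3467×68/68 = 2452.3467 rpm, dir flips to +; running = +2452.3467
Stage 3 [63T→42T]: ω = 2452.3467×63/42 = 3678.5200 rpm, dir flips to −; running = −3678.5200

-3678.5200 rpm (opposite to input, |ω| = 3678.5200 rpm)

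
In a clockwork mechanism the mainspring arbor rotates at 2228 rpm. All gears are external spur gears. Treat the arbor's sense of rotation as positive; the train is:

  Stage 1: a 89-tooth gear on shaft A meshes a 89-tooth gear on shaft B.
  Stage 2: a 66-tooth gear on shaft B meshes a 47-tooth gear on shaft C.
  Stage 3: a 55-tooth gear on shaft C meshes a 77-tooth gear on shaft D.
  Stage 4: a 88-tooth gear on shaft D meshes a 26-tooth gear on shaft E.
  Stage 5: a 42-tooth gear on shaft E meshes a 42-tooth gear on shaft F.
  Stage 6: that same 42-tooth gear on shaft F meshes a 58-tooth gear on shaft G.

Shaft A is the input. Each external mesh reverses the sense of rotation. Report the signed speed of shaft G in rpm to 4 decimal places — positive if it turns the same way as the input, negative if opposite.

+5477.2662 rpm (same as input, |ω| = 5477.2662 rpm)

Stage 1 [89T→89T]: ω = 2228.0000×89/89 = 2228.0000 rpm, dir flips to −; running = −2228.0000
Stage 2 [66T→47T]: ω = 2228.0000×66/47 = 3128.6809 rpm, dir flips to +; running = +3128.6809
Stage 3 [55T→77T]: ω = 3128.6809×55/77 = 2234.7720 rpm, dir flips to −; running = −2234.7720
Stage 4 [88T→26T]: ω = 2234.7720×88/26 = 7563.8438 rpm, dir flips to +; running = +7563.8438
Stage 5 [42T→42T]: ω = 7563.8438×42/42 = 7563.8438 rpm, dir flips to −; running = −7563.8438
Stage 6 [42T→58T]: ω = 7563.8438×42/58 = 5477.2662 rpm, dir flips to +; running = +5477.2662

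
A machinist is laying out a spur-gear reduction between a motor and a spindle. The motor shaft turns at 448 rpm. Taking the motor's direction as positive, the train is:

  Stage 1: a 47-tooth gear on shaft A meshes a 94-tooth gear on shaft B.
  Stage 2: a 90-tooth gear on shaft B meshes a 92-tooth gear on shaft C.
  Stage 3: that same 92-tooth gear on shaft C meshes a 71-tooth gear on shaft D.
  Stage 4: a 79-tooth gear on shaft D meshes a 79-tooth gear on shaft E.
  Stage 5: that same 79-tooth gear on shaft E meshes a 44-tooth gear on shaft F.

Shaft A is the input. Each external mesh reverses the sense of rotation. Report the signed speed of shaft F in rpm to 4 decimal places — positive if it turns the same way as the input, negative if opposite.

Stage 1 [47T→94T]: ω = 448.0000×47/94 = 224.0000 rpm, dir flips to −; running = −224.0000
Stage 2 [90T→92T]: ω = 224.0000×90/92 = 219.1304 rpm, dir flips to +; running = +219.1304
Stage 3 [92T→71T]: ω = 219.1304×92/71 = 283.9437 rpm, dir flips to −; running = −283.9437
Stage 4 [79T→79T]: ω = 283.9437×79/79 = 283.9437 rpm, dir flips to +; running = +283.9437
Stage 5 [79T→44T]: ω = 283.9437×79/44 = 509.8079 rpm, dir flips to −; running = −509.8079

-509.8079 rpm (opposite to input, |ω| = 509.8079 rpm)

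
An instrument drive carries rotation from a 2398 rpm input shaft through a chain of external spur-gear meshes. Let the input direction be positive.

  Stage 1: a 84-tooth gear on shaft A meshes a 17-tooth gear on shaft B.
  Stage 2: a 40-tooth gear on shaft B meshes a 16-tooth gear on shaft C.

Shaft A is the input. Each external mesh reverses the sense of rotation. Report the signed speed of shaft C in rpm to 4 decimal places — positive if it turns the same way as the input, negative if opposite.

+29622.3529 rpm (same as input, |ω| = 29622.3529 rpm)

Stage 1 [84T→17T]: ω = 2398.0000×84/17 = 11848.9412 rpm, dir flips to −; running = −11848.9412
Stage 2 [40T→16T]: ω = 11848.9412×40/16 = 29622.3529 rpm, dir flips to +; running = +29622.3529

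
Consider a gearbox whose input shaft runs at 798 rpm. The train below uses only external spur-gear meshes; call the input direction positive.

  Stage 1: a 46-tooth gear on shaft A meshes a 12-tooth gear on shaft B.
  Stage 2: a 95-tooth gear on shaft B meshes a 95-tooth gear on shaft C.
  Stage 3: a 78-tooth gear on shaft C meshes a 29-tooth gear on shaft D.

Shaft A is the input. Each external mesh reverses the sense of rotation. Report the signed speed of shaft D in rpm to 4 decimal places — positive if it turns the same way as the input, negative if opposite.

-8227.6552 rpm (opposite to input, |ω| = 8227.6552 rpm)

Stage 1 [46T→12T]: ω = 798.0000×46/12 = 3059.0000 rpm, dir flips to −; running = −3059.0000
Stage 2 [95T→95T]: ω = 3059.0000×95/95 = 3059.0000 rpm, dir flips to +; running = +3059.0000
Stage 3 [78T→29T]: ω = 3059.0000×78/29 = 8227.6552 rpm, dir flips to −; running = −8227.6552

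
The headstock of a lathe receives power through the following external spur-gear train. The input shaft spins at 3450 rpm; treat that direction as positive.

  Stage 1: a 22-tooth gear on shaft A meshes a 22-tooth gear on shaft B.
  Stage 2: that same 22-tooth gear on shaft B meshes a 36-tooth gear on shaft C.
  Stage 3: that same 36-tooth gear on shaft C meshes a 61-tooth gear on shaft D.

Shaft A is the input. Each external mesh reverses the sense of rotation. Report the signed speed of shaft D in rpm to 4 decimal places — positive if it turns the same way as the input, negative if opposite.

Stage 1 [22T→22T]: ω = 3450.0000×22/22 = 3450.0000 rpm, dir flips to −; running = −3450.0000
Stage 2 [22T→36T]: ω = 3450.0000×22/36 = 2108.3333 rpm, dir flips to +; running = +2108.3333
Stage 3 [36T→61T]: ω = 2108.3333×36/61 = 1244.2623 rpm, dir flips to −; running = −1244.2623

-1244.2623 rpm (opposite to input, |ω| = 1244.2623 rpm)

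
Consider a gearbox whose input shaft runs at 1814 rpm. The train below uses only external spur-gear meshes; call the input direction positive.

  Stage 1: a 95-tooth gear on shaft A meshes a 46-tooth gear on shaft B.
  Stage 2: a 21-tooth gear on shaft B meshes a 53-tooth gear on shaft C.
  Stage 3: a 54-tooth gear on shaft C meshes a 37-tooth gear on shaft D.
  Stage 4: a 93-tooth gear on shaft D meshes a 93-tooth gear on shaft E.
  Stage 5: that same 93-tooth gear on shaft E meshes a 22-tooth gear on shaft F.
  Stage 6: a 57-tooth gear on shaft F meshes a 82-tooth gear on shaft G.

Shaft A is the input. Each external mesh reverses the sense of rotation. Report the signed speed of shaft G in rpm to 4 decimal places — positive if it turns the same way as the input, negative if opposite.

+6365.8996 rpm (same as input, |ω| = 6365.8996 rpm)

Stage 1 [95T→46T]: ω = 1814.0000×95/46 = 3746.3043 rpm, dir flips to −; running = −3746.3043
Stage 2 [21T→53T]: ω = 3746.3043×21/53 = 1484.3847 rpm, dir flips to +; running = +1484.3847
Stage 3 [54T→37T]: ω = 1484.3847×54/37 = 2166.3994 rpm, dir flips to −; running = −2166.3994
Stage 4 [93T→93T]: ω = 2166.3994×93/93 = 2166.3994 rpm, dir flips to +; running = +2166.3994
Stage 5 [93T→22T]: ω = 2166.3994×93/22 = 9157.9609 rpm, dir flips to −; running = −9157.9609
Stage 6 [57T→82T]: ω = 9157.9609×57/82 = 6365.8996 rpm, dir flips to +; running = +6365.8996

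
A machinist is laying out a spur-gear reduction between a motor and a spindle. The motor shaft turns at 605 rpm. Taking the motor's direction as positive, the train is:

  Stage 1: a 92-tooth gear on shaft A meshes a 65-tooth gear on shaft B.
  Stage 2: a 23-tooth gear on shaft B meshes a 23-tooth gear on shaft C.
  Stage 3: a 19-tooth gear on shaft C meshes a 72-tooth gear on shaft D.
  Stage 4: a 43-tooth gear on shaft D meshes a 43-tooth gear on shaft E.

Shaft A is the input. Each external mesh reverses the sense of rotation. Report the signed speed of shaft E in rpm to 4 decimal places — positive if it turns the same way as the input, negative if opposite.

+225.9701 rpm (same as input, |ω| = 225.9701 rpm)

Stage 1 [92T→65T]: ω = 605.0000×92/65 = 856.3077 rpm, dir flips to −; running = −856.3077
Stage 2 [23T→23T]: ω = 856.3077×23/23 = 856.3077 rpm, dir flips to +; running = +856.3077
Stage 3 [19T→72T]: ω = 856.3077×19/72 = 225.9701 rpm, dir flips to −; running = −225.9701
Stage 4 [43T→43T]: ω = 225.9701×43/43 = 225.9701 rpm, dir flips to +; running = +225.9701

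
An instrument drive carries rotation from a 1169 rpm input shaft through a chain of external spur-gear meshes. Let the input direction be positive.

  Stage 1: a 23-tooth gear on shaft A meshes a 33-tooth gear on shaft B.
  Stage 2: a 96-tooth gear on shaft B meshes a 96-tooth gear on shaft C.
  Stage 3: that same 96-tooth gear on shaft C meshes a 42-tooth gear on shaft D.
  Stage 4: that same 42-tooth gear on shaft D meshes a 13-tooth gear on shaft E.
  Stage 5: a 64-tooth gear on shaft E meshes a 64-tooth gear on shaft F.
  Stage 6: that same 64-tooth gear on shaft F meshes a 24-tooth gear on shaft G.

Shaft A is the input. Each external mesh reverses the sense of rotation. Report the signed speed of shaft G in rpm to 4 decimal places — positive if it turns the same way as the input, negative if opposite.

+16044.4569 rpm (same as input, |ω| = 16044.4569 rpm)

Stage 1 [23T→33T]: ω = 1169.0000×23/33 = 814.7576 rpm, dir flips to −; running = −814.7576
Stage 2 [96T→96T]: ω = 814.7576×96/96 = 814.7576 rpm, dir flips to +; running = +814.7576
Stage 3 [96T→42T]: ω = 814.7576×96/42 = 1862.3030 rpm, dir flips to −; running = −1862.3030
Stage 4 [42T→13T]: ω = 1862.3030×42/13 = 6016.6713 rpm, dir flips to +; running = +6016.6713
Stage 5 [64T→64T]: ω = 6016.6713×64/64 = 6016.6713 rpm, dir flips to −; running = −6016.6713
Stage 6 [64T→24T]: ω = 6016.6713×64/24 = 16044.4569 rpm, dir flips to +; running = +16044.4569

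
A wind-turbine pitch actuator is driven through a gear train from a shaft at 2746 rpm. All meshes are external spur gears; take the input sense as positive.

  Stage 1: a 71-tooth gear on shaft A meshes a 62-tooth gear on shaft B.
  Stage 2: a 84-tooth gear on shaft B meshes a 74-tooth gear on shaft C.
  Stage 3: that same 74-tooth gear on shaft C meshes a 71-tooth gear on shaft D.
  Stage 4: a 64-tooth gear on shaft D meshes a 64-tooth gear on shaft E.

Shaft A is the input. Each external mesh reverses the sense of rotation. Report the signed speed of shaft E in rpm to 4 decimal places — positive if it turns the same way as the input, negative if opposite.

Stage 1 [71T→62T]: ω = 2746.0000×71/62 = 3144.6129 rpm, dir flips to −; running = −3144.6129
Stage 2 [84T→74T]: ω = 3144.6129×84/74 = 3569.5606 rpm, dir flips to +; running = +3569.5606
Stage 3 [74T→71T]: ω = 3569.5606×74/71 = 3720.3871 rpm, dir flips to −; running = −3720.3871
Stage 4 [64T→64T]: ω = 3720.3871×64/64 = 3720.3871 rpm, dir flips to +; running = +3720.3871

+3720.3871 rpm (same as input, |ω| = 3720.3871 rpm)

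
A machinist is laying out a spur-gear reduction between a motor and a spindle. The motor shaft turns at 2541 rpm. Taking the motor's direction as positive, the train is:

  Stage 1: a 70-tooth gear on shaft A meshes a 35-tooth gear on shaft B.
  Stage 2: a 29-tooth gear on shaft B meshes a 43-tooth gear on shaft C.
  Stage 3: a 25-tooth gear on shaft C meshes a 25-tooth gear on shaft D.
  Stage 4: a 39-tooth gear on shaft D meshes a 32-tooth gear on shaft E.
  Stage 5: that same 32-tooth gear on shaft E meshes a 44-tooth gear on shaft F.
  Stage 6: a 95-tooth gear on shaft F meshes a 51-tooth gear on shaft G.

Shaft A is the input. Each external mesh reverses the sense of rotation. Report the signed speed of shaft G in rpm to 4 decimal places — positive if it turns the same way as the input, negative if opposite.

+5658.8680 rpm (same as input, |ω| = 5658.8680 rpm)

Stage 1 [70T→35T]: ω = 2541.0000×70/35 = 5082.0000 rpm, dir flips to −; running = −5082.0000
Stage 2 [29T→43T]: ω = 5082.0000×29/43 = 3427.3953 rpm, dir flips to +; running = +3427.3953
Stage 3 [25T→25T]: ω = 3427.3953×25/25 = 3427.3953 rpm, dir flips to −; running = −3427.3953
Stage 4 [39T→32T]: ω = 3427.3953×39/32 = 4177.1381 rpm, dir flips to +; running = +4177.1381
Stage 5 [32T→44T]: ω = 4177.1381×32/44 = 3037.9186 rpm, dir flips to −; running = −3037.9186
Stage 6 [95T→51T]: ω = 3037.9186×95/51 = 5658.8680 rpm, dir flips to +; running = +5658.8680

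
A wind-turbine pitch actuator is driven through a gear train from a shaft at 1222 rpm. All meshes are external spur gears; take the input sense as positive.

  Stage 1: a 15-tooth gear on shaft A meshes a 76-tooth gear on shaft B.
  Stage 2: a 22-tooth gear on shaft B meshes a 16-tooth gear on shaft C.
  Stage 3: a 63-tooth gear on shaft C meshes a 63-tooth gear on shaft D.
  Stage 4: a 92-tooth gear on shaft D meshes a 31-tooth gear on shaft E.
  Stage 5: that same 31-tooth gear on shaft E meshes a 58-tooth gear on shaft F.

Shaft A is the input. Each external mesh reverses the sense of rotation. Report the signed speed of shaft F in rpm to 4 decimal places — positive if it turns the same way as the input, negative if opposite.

Stage 1 [15T→76T]: ω = 1222.0000×15/76 = 241.1842 rpm, dir flips to −; running = −241.1842
Stage 2 [22T→16T]: ω = 241.1842×22/16 = 331.6283 rpm, dir flips to +; running = +331.6283
Stage 3 [63T→63T]: ω = 331.6283×63/63 = 331.6283 rpm, dir flips to −; running = −331.6283
Stage 4 [92T→31T]: ω = 331.6283×92/31 = 984.1872 rpm, dir flips to +; running = +984.1872
Stage 5 [31T→58T]: ω = 984.1872×31/58 = 526.0311 rpm, dir flips to −; running = −526.0311

-526.0311 rpm (opposite to input, |ω| = 526.0311 rpm)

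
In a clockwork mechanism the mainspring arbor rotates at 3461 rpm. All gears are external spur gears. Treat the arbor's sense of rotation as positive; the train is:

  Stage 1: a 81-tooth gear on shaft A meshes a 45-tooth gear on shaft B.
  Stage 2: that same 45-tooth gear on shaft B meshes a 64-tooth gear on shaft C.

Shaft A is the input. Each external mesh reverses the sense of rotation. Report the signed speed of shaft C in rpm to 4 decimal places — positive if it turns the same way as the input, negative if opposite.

+4380.3281 rpm (same as input, |ω| = 4380.3281 rpm)

Stage 1 [81T→45T]: ω = 3461.0000×81/45 = 6229.8000 rpm, dir flips to −; running = −6229.8000
Stage 2 [45T→64T]: ω = 6229.8000×45/64 = 4380.3281 rpm, dir flips to +; running = +4380.3281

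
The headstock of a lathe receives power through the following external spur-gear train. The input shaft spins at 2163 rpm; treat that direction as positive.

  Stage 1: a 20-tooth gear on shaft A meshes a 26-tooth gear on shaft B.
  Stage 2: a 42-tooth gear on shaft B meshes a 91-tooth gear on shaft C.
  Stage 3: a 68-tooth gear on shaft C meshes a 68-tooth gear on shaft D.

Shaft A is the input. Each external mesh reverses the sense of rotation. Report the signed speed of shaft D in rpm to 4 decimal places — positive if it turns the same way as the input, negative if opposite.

-767.9290 rpm (opposite to input, |ω| = 767.9290 rpm)

Stage 1 [20T→26T]: ω = 2163.0000×20/26 = 1663.8462 rpm, dir flips to −; running = −1663.8462
Stage 2 [42T→91T]: ω = 1663.8462×42/91 = 767.9290 rpm, dir flips to +; running = +767.9290
Stage 3 [68T→68T]: ω = 767.9290×68/68 = 767.9290 rpm, dir flips to −; running = −767.9290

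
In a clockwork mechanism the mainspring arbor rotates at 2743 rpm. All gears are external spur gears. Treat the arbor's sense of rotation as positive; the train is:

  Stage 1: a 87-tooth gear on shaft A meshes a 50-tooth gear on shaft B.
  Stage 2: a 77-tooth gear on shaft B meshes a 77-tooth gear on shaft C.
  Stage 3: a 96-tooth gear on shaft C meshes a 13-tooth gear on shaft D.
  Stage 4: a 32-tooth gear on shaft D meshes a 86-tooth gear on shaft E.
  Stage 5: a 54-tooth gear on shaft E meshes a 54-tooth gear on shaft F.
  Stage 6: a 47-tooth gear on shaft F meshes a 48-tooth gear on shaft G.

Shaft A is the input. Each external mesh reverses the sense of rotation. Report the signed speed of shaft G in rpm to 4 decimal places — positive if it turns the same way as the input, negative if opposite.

Stage 1 [87T→50T]: ω = 2743.0000×87/50 = 4772.8200 rpm, dir flips to −; running = −4772.8200
Stage 2 [77T→77T]: ω = 4772.8200×77/77 = 4772.8200 rpm, dir flips to +; running = +4772.8200
Stage 3 [96T→13T]: ω = 4772.8200×96/13 = 35245.4400 rpm, dir flips to −; running = −35245.4400
Stage 4 [32T→86T]: ω = 35245.4400×32/86 = 13114.5823 rpm, dir flips to +; running = +13114.5823
Stage 5 [54T→54T]: ω = 13114.5823×54/54 = 13114.5823 rpm, dir flips to −; running = −13114.5823
Stage 6 [47T→48T]: ω = 13114.5823×47/48 = 12841.3619 rpm, dir flips to +; running = +12841.3619

+12841.3619 rpm (same as input, |ω| = 12841.3619 rpm)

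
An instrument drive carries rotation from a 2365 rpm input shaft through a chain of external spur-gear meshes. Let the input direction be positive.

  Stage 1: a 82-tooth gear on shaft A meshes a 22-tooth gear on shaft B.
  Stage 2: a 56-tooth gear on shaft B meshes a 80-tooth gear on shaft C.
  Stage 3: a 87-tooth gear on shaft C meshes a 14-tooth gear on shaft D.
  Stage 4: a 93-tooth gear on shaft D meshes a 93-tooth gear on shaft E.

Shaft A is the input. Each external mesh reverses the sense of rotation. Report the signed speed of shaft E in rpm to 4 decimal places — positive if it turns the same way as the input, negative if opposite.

+38345.2500 rpm (same as input, |ω| = 38345.2500 rpm)

Stage 1 [82T→22T]: ω = 2365.0000×82/22 = 8815.0000 rpm, dir flips to −; running = −8815.0000
Stage 2 [56T→80T]: ω = 8815.0000×56/80 = 6170.5000 rpm, dir flips to +; running = +6170.5000
Stage 3 [87T→14T]: ω = 6170.5000×87/14 = 38345.2500 rpm, dir flips to −; running = −38345.2500
Stage 4 [93T→93T]: ω = 38345.2500×93/93 = 38345.2500 rpm, dir flips to +; running = +38345.2500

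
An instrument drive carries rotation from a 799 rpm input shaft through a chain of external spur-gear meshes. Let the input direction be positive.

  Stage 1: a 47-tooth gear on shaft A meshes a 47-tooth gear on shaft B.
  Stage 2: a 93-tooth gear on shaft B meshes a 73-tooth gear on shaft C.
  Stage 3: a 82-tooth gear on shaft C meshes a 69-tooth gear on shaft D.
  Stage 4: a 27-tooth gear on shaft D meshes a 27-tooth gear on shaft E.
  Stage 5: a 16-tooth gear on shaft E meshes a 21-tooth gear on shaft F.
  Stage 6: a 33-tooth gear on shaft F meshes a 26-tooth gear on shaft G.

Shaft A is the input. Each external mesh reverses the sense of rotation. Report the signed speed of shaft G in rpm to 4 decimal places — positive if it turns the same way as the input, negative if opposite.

Stage 1 [47T→47T]: ω = 799.0000×47/47 = 799.0000 rpm, dir flips to −; running = −799.0000
Stage 2 [93T→73T]: ω = 799.0000×93/73 = 1017.9041 rpm, dir flips to +; running = +1017.9041
Stage 3 [82T→69T]: ω = 1017.9041×82/69 = 1209.6831 rpm, dir flips to −; running = −1209.6831
Stage 4 [27T→27T]: ω = 1209.6831×27/27 = 1209.6831 rpm, dir flips to +; running = +1209.6831
Stage 5 [16T→21T]: ω = 1209.6831×16/21 = 921.6633 rpm, dir flips to −; running = −921.6633
Stage 6 [33T→26T]: ω = 921.6633×33/26 = 1169.8035 rpm, dir flips to +; running = +1169.8035

+1169.8035 rpm (same as input, |ω| = 1169.8035 rpm)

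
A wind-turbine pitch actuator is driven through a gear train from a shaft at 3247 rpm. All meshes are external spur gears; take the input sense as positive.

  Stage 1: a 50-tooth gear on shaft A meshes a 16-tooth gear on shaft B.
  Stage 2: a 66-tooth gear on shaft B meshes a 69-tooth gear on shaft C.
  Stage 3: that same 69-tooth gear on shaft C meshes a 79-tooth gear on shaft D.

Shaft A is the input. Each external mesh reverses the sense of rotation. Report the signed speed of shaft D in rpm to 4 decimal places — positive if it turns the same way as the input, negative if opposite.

Stage 1 [50T→16T]: ω = 3247.0000×50/16 = 10146.8750 rpm, dir flips to −; running = −10146.8750
Stage 2 [66T→69T]: ω = 10146.8750×66/69 = 9705.7065 rpm, dir flips to +; running = +9705.7065
Stage 3 [69T→79T]: ω = 9705.7065×69/79 = 8477.1361 rpm, dir flips to −; running = −8477.1361

-8477.1361 rpm (opposite to input, |ω| = 8477.1361 rpm)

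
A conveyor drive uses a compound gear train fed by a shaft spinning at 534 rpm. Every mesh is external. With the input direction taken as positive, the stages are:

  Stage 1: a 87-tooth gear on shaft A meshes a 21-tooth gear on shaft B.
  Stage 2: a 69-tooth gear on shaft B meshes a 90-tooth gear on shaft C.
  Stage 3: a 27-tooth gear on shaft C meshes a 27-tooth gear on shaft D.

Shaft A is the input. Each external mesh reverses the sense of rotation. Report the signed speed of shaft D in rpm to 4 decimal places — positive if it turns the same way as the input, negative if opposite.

-1696.0857 rpm (opposite to input, |ω| = 1696.0857 rpm)

Stage 1 [87T→21T]: ω = 534.0000×87/21 = 2212.2857 rpm, dir flips to −; running = −2212.2857
Stage 2 [69T→90T]: ω = 2212.2857×69/90 = 1696.0857 rpm, dir flips to +; running = +1696.0857
Stage 3 [27T→27T]: ω = 1696.0857×27/27 = 1696.0857 rpm, dir flips to −; running = −1696.0857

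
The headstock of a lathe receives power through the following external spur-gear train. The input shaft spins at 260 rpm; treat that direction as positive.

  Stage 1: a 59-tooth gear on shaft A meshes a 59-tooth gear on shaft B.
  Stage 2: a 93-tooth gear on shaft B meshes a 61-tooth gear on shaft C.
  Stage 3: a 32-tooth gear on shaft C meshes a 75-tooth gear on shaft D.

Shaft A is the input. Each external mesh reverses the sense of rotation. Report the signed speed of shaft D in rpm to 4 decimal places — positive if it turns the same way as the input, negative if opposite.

-169.1279 rpm (opposite to input, |ω| = 169.1279 rpm)

Stage 1 [59T→59T]: ω = 260.0000×59/59 = 260.0000 rpm, dir flips to −; running = −260.0000
Stage 2 [93T→61T]: ω = 260.0000×93/61 = 396.3934 rpm, dir flips to +; running = +396.3934
Stage 3 [32T→75T]: ω = 396.3934×32/75 = 169.1279 rpm, dir flips to −; running = −169.1279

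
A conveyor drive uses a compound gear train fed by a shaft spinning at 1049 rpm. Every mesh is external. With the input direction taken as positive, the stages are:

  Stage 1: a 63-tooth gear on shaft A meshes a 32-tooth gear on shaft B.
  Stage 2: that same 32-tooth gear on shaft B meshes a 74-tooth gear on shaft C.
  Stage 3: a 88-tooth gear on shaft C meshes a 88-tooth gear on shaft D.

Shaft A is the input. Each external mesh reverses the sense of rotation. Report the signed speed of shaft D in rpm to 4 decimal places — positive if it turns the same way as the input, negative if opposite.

-893.0676 rpm (opposite to input, |ω| = 893.0676 rpm)

Stage 1 [63T→32T]: ω = 1049.0000×63/32 = 2065.2188 rpm, dir flips to −; running = −2065.2188
Stage 2 [32T→74T]: ω = 2065.2188×32/74 = 893.0676 rpm, dir flips to +; running = +893.0676
Stage 3 [88T→88T]: ω = 893.0676×88/88 = 893.0676 rpm, dir flips to −; running = −893.0676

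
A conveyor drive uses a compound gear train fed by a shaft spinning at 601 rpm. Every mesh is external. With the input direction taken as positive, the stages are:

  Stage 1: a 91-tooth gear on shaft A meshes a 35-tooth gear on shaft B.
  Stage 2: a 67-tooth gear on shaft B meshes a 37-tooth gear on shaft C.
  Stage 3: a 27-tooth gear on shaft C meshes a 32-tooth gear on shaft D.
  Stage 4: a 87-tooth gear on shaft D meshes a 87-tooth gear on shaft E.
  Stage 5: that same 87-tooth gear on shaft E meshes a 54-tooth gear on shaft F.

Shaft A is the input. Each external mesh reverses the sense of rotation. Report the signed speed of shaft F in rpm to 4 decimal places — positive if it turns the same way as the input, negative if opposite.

Stage 1 [91T→35T]: ω = 601.0000×91/35 = 1562.6000 rpm, dir flips to −; running = −1562.6000
Stage 2 [67T→37T]: ω = 1562.6000×67/37 = 2829.5730 rpm, dir flips to +; running = +2829.5730
Stage 3 [27T→32T]: ω = 2829.5730×27/32 = 2387.4522 rpm, dir flips to −; running = −2387.4522
Stage 4 [87T→87T]: ω = 2387.4522×87/87 = 2387.4522 rpm, dir flips to +; running = +2387.4522
Stage 5 [87T→54T]: ω = 2387.4522×87/54 = 3846.4508 rpm, dir flips to −; running = −3846.4508

-3846.4508 rpm (opposite to input, |ω| = 3846.4508 rpm)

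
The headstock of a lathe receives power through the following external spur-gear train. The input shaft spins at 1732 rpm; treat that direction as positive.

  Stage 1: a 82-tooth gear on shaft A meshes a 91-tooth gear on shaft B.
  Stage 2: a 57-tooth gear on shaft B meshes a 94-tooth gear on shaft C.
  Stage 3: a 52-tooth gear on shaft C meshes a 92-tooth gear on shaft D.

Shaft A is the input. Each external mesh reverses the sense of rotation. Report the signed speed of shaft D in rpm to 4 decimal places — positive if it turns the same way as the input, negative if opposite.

Stage 1 [82T→91T]: ω = 1732.0000×82/91 = 1560.7033 rpm, dir flips to −; running = −1560.7033
Stage 2 [57T→94T]: ω = 1560.7033×57/94 = 946.3839 rpm, dir flips to +; running = +946.3839
Stage 3 [52T→92T]: ω = 946.3839×52/92 = 534.9126 rpm, dir flips to −; running = −534.9126

-534.9126 rpm (opposite to input, |ω| = 534.9126 rpm)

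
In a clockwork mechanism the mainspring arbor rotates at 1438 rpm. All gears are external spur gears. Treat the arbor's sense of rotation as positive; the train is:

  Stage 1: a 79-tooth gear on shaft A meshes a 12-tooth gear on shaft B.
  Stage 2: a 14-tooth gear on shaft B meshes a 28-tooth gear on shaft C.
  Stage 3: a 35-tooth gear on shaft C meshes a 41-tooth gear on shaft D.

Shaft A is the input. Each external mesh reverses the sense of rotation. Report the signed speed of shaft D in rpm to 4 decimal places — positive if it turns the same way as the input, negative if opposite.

-4040.7215 rpm (opposite to input, |ω| = 4040.7215 rpm)

Stage 1 [79T→12T]: ω = 1438.0000×79/12 = 9466.8333 rpm, dir flips to −; running = −9466.8333
Stage 2 [14T→28T]: ω = 9466.8333×14/28 = 4733.4167 rpm, dir flips to +; running = +4733.4167
Stage 3 [35T→41T]: ω = 4733.4167×35/41 = 4040.7215 rpm, dir flips to −; running = −4040.7215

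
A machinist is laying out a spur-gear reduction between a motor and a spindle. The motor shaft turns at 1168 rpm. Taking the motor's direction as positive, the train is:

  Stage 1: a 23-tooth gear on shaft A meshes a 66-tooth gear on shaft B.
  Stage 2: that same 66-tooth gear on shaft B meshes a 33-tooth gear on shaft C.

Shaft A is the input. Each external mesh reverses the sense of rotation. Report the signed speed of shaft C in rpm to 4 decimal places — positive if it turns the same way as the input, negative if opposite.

Stage 1 [23T→66T]: ω = 1168.0000×23/66 = 407.0303 rpm, dir flips to −; running = −407.0303
Stage 2 [66T→33T]: ω = 407.0303×66/33 = 814.0606 rpm, dir flips to +; running = +814.0606

+814.0606 rpm (same as input, |ω| = 814.0606 rpm)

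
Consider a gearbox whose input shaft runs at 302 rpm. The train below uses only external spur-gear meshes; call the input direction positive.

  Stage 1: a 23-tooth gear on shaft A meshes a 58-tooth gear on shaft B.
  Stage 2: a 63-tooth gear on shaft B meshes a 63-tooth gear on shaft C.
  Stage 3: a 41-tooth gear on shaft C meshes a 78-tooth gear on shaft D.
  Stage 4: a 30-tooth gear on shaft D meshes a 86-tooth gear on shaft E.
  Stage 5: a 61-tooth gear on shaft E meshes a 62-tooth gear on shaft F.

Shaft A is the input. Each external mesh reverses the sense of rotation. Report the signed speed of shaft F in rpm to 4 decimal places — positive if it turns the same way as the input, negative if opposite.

Stage 1 [23T→58T]: ω = 302.0000×23/58 = 119.7586 rpm, dir flips to −; running = −119.7586
Stage 2 [63T→63T]: ω = 119.7586×63/63 = 119.7586 rpm, dir flips to +; running = +119.7586
Stage 3 [41T→78T]: ω = 119.7586×41/78 = 62.9500 rpm, dir flips to −; running = −62.9500
Stage 4 [30T→86T]: ω = 62.9500×30/86 = 21.9593 rpm, dir flips to +; running = +21.9593
Stage 5 [61T→62T]: ω = 21.9593×61/62 = 21.6051 rpm, dir flips to −; running = −21.6051

-21.6051 rpm (opposite to input, |ω| = 21.6051 rpm)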